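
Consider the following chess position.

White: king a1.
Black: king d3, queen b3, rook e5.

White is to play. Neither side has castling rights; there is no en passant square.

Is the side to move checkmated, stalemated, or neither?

White to move; white king on a1.
In check: no.
King squares — b1: attacked by Qb3; a2: attacked by Qb3; b2: attacked by Qb3.
Legal moves for White: none.
Not in check and no legal moves → stalemate.

stalemate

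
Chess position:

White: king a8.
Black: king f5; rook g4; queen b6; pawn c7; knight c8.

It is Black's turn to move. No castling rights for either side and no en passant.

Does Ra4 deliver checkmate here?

yes

After Ra4: white king on a8; in check: yes, from the black rook on a4.
King squares — a7: attacked by Ra4; b7: attacked by Qb6; b8: attacked by Qb6.
White has no legal moves → checkmate.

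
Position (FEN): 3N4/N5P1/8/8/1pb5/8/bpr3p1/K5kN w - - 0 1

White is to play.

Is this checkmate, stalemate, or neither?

checkmate

White to move; white king on a1.
In check: yes, from the black pawn on b2.
King squares — b1: attacked by Ba2; a2: attacked by Bc4; b2: attacked by Rc2.
Legal moves for White: none.
In check with no legal moves → checkmate.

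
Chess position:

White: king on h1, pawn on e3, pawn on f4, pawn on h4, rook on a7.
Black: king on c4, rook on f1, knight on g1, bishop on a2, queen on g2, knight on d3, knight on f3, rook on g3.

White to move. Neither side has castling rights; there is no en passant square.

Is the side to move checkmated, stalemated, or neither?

White to move; white king on h1.
In check: yes, from the black queen on g2.
King squares — g1: attacked by Rf1; g2: attacked by Rg3; h2: attacked by Qg2.
Legal moves for White: none.
In check with no legal moves → checkmate.

checkmate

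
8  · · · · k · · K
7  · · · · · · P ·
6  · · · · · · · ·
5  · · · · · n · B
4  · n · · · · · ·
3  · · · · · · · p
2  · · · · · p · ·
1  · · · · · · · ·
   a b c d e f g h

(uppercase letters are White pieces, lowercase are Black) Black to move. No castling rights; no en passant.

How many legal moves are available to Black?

Black to move; king on e8.
In check: yes, from the white bishop on h5.
Legal moves: Kd8, Ke7, Kd7.
Count: 3.

3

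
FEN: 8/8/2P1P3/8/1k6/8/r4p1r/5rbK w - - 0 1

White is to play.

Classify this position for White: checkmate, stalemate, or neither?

White to move; white king on h1.
In check: yes, from the black rook on h2.
King squares — g1: attacked by Rf1; g2: attacked by Rh2; h2: attacked by Bg1.
Legal moves for White: none.
In check with no legal moves → checkmate.

checkmate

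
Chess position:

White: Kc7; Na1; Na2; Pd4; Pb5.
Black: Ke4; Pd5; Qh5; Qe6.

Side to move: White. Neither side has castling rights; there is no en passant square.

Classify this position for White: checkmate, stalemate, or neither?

White to move; white king on c7.
In check: no.
Legal moves for White: Kd8, Kb8, Kb7, Nb4, Nc3+, Nc1, Nb3, Nc2, b6.
White has 9 legal moves and is not in check → neither.

neither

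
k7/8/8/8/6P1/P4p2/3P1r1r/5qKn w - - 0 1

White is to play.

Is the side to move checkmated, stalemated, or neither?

White to move; white king on g1.
In check: yes, from the black queen on f1.
King squares — f1: attacked by Rf2; h1: attacked by Qf1; f2: attacked by Qf1; g2: attacked by Qf1; h2: attacked by Rf2.
Legal moves for White: none.
In check with no legal moves → checkmate.

checkmate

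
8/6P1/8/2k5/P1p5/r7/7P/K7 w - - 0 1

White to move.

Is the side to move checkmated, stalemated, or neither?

White to move; white king on a1.
In check: yes, from the black rook on a3.
Legal moves for White: Kb2, Kb1.
White is in check but has 2 legal moves → neither.

neither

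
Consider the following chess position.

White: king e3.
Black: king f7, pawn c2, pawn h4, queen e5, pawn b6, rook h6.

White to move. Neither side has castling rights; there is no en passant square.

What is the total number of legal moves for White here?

White to move; king on e3.
In check: yes, from the black queen on e5.
Legal moves: Kf3, Kd3, Kf2, Kd2.
Count: 4.

4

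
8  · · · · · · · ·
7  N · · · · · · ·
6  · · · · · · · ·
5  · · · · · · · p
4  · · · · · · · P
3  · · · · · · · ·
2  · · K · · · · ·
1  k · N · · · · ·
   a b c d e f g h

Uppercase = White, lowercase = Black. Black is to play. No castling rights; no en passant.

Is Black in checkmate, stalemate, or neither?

stalemate

Black to move; black king on a1.
In check: no.
King squares — b1: attacked by Kc2; a2: attacked by Nc1; b2: attacked by Kc2.
Legal moves for Black: none.
Not in check and no legal moves → stalemate.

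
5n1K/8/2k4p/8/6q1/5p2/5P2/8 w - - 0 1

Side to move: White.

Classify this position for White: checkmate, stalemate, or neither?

White to move; white king on h8.
In check: no.
King squares — g7: attacked by Qg4; h7: attacked by Nf8; g8: attacked by Qg4.
Legal moves for White: none.
Not in check and no legal moves → stalemate.

stalemate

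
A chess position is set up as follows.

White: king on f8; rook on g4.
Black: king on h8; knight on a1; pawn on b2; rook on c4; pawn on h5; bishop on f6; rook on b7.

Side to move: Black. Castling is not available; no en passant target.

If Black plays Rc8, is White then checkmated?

After Rc8: white king on f8; in check: yes, from the black rook on c8.
King squares — e7: attacked by Bf6; f7: attacked by Rb7; g7: attacked by Bf6; e8: attacked by Rc8; g8: attacked by Rc8.
White has no legal moves → checkmate.

yes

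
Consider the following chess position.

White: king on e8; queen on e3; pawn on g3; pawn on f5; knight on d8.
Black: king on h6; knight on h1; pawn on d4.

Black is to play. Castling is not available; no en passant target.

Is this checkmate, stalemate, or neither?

neither

Black to move; black king on h6.
In check: yes, from the white queen on e3.
King squares — g5: attacked by Qe3; h5: available; g6: attacked by Pf5; g7: available; h7: available.
Legal moves for Black: Kh7, Kg7, Kh5, dxe3.
Black is in check but has 4 legal moves → neither.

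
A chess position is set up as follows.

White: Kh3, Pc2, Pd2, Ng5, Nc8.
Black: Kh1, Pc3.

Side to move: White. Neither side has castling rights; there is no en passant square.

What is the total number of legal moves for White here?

15

White to move; king on h3.
In check: no.
Legal moves: Ne7, Na7, Nd6, Nb6, Nh7, Nf7, Ne6, Ne4, Nf3, Kh4, Kg4, Kg3, dxc3, d3, d4.
Count: 15.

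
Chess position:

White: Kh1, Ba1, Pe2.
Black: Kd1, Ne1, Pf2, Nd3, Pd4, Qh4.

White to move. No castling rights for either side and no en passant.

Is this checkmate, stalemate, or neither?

checkmate

White to move; white king on h1.
In check: yes, from the black queen on h4.
King squares — g1: attacked by Pf2; g2: attacked by Ne1; h2: attacked by Qh4.
Legal moves for White: none.
In check with no legal moves → checkmate.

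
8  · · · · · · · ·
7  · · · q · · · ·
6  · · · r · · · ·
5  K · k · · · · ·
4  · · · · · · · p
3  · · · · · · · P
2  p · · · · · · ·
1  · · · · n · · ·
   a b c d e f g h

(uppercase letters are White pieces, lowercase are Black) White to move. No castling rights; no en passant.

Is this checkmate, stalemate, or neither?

stalemate

White to move; white king on a5.
In check: no.
King squares — a4: attacked by Qd7; b4: attacked by Kc5; b5: attacked by Kc5; a6: attacked by Rd6; b6: attacked by Kc5.
Legal moves for White: none.
Not in check and no legal moves → stalemate.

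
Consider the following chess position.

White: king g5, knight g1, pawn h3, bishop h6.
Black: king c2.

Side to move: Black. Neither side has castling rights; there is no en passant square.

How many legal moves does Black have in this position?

8

Black to move; king on c2.
In check: no.
Legal moves: Kd3, Kc3, Kb3, Kd2, Kb2, Kd1, Kc1, Kb1.
Count: 8.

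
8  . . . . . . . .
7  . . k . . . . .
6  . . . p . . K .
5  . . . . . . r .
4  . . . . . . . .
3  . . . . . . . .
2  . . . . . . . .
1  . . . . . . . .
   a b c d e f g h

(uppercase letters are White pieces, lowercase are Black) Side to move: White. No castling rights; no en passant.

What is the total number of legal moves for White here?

White to move; king on g6.
In check: yes, from the black rook on g5.
Legal moves: Kh7, Kf7, Kh6, Kf6, Kxg5.
Count: 5.

5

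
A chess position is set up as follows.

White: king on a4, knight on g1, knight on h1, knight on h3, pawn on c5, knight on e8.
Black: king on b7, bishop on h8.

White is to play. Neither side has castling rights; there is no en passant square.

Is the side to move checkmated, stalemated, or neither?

neither

White to move; white king on a4.
In check: no.
Legal moves for White: Ng7, Nc7, Nf6, Nd6+, Kb5, Ka5, Kb4, Kb3, Ka3, Ng5, Nf4, N3f2, Ng3, N1f2, Nf3, Ne2, c6+.
White has 17 legal moves and is not in check → neither.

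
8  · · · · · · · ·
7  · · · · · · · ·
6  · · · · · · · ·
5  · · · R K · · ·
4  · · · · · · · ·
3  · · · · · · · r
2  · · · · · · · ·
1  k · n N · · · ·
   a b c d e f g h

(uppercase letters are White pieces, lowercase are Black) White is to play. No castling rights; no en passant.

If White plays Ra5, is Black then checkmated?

no

After Ra5: black king on a1; in check: yes, from the white rook on a5.
Black has 3 legal replies: Kb1, Ra3, Na2.
In check but a legal move exists → not checkmate.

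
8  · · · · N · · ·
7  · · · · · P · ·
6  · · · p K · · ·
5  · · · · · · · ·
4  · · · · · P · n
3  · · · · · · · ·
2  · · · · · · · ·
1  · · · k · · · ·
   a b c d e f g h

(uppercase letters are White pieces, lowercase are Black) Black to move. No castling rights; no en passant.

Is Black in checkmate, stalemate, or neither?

Black to move; black king on d1.
In check: no.
Legal moves for Black: Ng6, Nf5, Nf3, Ng2, Ke2, Kd2, Kc2, Ke1, Kc1, d5.
Black has 10 legal moves and is not in check → neither.

neither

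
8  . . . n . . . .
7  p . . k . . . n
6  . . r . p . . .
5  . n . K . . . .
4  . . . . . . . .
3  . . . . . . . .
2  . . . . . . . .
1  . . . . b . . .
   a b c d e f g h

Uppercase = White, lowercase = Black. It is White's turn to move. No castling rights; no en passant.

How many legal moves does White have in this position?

White to move; king on d5.
In check: yes, from the black pawn on e6.
Legal moves: Ke5, Ke4.
Count: 2.

2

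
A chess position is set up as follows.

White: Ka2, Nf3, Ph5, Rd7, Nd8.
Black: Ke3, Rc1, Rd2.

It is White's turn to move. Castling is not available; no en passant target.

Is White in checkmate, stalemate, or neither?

White to move; white king on a2.
In check: yes, from the black rook on d2.
Legal moves for White: Kb3, Ka3, Rxd2, Nxd2.
White is in check but has 4 legal moves → neither.

neither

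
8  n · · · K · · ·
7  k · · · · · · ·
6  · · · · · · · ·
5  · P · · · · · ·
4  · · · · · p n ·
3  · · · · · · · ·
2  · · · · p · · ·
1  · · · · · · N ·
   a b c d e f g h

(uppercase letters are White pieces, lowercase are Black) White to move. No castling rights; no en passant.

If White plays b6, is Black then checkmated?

After b6: black king on a7; in check: yes, from the white pawn on b6.
Black has 5 legal replies: Kb8, Kb7, Kxb6, Ka6, Nxb6.
In check but a legal move exists → not checkmate.

no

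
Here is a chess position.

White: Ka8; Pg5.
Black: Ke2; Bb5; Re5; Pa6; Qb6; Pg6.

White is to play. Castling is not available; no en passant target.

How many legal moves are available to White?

0

White to move; king on a8.
In check: no.
Legal moves: none.
Count: 0.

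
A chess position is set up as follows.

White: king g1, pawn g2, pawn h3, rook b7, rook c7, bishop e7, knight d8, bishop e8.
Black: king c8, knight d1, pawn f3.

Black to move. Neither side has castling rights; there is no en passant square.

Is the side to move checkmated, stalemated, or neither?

Black to move; black king on c8.
In check: yes, from the white rook on c7.
King squares — b7: attacked by Rc7; c7: attacked by Rb7; d7: attacked by Rc7; b8: attacked by Rb7; d8: attacked by Be7.
Legal moves for Black: none.
In check with no legal moves → checkmate.

checkmate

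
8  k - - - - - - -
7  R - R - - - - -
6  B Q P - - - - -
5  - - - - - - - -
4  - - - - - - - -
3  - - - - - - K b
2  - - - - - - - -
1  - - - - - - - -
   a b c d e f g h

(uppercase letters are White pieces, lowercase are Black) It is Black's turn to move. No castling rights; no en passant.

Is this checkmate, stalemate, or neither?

checkmate

Black to move; black king on a8.
In check: yes, from the white rook on a7.
King squares — a7: attacked by Qb6; b7: attacked by Ba6; b8: attacked by Qb6.
Legal moves for Black: none.
In check with no legal moves → checkmate.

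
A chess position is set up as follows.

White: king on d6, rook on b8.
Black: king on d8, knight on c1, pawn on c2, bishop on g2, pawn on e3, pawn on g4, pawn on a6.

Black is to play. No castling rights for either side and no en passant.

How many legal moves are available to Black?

Black to move; king on d8.
In check: yes, from the white rook on b8.
Legal moves: none.
Count: 0.

0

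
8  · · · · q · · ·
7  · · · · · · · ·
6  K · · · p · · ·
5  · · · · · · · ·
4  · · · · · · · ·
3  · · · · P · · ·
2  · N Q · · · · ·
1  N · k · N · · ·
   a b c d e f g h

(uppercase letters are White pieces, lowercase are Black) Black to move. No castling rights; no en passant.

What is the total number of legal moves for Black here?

Black to move; king on c1.
In check: yes, from the white queen on c2.
Legal moves: none.
Count: 0.

0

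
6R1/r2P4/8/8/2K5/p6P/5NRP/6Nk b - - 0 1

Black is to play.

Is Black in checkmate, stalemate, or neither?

Black to move; black king on h1.
In check: yes, from the white knight on f2.
King squares — g1: attacked by Rg2; g2: attacked by Rg8; h2: attacked by Rg2.
Legal moves for Black: none.
In check with no legal moves → checkmate.

checkmate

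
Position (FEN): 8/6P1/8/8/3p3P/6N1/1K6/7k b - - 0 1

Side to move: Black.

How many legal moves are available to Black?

Black to move; king on h1.
In check: yes, from the white knight on g3.
Legal moves: Kh2, Kg2, Kg1.
Count: 3.

3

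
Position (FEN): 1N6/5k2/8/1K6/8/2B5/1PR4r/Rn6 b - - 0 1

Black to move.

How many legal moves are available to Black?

21

Black to move; king on f7.
In check: no.
Legal moves: Kg8, Kf8, Ke8, Ke7, Kg6, Ke6, Rh8, Rh7, Rh6, Rh5+, Rh4, Rh3, Rg2, Rf2, Re2, Rd2, Rxc2, Rh1, Nxc3+, Na3+, Nd2.
Count: 21.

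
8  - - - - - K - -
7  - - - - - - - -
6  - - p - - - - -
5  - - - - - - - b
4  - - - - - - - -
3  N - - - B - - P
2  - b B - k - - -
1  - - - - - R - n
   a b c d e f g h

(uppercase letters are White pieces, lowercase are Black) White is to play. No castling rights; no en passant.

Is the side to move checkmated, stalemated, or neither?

neither

White to move; white king on f8.
In check: no.
Legal moves for White include: Kg8, Ke7, Ba7, Bh6, Bb6, Bg5, Bc5, Bf4, Bd4, Bf2, Bd2, Bg1, Bc1, Nb5, Nc4, Nb1, Bh7, Bg6, ... (list truncated; more exist).
White has legal moves and is not in check → neither.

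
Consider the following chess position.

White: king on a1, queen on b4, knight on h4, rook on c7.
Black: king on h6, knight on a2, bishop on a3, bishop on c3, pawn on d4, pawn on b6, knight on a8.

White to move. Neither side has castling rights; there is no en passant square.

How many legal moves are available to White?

White to move; king on a1.
In check: yes, from the black bishop on c3.
Legal moves: Kxa2, Kb1, Rxc3, Qxc3, Qb2.
Count: 5.

5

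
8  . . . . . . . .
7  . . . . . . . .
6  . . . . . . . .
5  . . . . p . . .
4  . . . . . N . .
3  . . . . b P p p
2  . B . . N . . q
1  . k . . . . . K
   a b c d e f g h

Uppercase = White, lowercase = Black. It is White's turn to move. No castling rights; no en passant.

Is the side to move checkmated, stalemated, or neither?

White to move; white king on h1.
In check: yes, from the black queen on h2.
King squares — g1: attacked by Qh2; g2: attacked by Qh2; h2: attacked by Pg3.
Legal moves for White: none.
In check with no legal moves → checkmate.

checkmate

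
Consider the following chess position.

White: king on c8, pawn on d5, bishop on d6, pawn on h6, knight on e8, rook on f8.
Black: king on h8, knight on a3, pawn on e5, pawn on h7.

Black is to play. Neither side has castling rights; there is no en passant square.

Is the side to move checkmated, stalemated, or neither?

checkmate

Black to move; black king on h8.
In check: yes, from the white rook on f8.
King squares — g7: attacked by Ph6; h7: own pawn; g8: attacked by Rf8.
Legal moves for Black: none.
In check with no legal moves → checkmate.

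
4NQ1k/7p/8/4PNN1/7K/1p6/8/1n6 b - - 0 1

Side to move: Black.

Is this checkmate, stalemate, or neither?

checkmate

Black to move; black king on h8.
In check: yes, from the white queen on f8.
King squares — g7: attacked by Nf5; h7: own pawn; g8: attacked by Qf8.
Legal moves for Black: none.
In check with no legal moves → checkmate.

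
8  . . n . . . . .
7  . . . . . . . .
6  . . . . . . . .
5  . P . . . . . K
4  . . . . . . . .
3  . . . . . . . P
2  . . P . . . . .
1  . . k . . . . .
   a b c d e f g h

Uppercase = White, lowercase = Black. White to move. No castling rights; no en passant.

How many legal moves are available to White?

9

White to move; king on h5.
In check: no.
Legal moves: Kh6, Kg6, Kg5, Kh4, Kg4, b6, h4, c3, c4.
Count: 9.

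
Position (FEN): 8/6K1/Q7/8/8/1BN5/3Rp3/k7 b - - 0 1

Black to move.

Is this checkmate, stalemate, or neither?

Black to move; black king on a1.
In check: yes, from the white queen on a6.
King squares — b1: attacked by Nc3; a2: attacked by Rd2; b2: attacked by Rd2.
Legal moves for Black: none.
In check with no legal moves → checkmate.

checkmate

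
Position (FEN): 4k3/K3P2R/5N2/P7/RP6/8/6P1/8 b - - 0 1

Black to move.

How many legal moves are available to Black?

0

Black to move; king on e8.
In check: yes, from the white knight on f6.
Legal moves: none.
Count: 0.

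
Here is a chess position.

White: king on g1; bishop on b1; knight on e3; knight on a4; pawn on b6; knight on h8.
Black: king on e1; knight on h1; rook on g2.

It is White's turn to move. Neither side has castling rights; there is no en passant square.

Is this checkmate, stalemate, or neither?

neither

White to move; white king on g1.
In check: yes, from the black rook on g2.
Legal moves for White: Kxg2, Kxh1, Nxg2+.
White is in check but has 3 legal moves → neither.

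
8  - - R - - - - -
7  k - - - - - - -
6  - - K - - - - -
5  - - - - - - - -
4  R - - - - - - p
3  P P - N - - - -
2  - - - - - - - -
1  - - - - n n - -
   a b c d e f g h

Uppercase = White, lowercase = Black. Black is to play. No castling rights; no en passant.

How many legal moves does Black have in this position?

0

Black to move; king on a7.
In check: yes, from the white rook on a4.
Legal moves: none.
Count: 0.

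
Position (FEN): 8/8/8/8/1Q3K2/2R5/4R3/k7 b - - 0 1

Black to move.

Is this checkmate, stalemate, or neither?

Black to move; black king on a1.
In check: no.
King squares — b1: attacked by Qb4; a2: attacked by Re2; b2: attacked by Re2.
Legal moves for Black: none.
Not in check and no legal moves → stalemate.

stalemate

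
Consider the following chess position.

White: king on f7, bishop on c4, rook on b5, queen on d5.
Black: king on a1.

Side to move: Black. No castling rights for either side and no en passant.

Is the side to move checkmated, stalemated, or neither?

stalemate

Black to move; black king on a1.
In check: no.
King squares — b1: attacked by Rb5; a2: attacked by Bc4; b2: attacked by Rb5.
Legal moves for Black: none.
Not in check and no legal moves → stalemate.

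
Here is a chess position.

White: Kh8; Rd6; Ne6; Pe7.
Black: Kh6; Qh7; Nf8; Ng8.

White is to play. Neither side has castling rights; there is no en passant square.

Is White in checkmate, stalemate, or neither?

White to move; white king on h8.
In check: yes, from the black queen on h7.
King squares — g7: attacked by Kh6; h7: attacked by Kh6; g8: attacked by Qh7.
Legal moves for White: none.
In check with no legal moves → checkmate.

checkmate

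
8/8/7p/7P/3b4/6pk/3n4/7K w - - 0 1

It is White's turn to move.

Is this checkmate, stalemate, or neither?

White to move; white king on h1.
In check: no.
King squares — g1: attacked by Bd4; g2: attacked by Kh3; h2: attacked by Pg3.
Legal moves for White: none.
Not in check and no legal moves → stalemate.

stalemate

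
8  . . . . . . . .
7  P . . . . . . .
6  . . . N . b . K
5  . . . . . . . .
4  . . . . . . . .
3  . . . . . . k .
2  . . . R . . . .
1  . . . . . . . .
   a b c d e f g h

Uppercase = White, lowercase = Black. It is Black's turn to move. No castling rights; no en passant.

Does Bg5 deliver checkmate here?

After Bg5: white king on h6; in check: yes, from the black bishop on g5.
White has 5 legal replies: Kh7, Kg7, Kg6, Kh5, Kxg5.
In check but a legal move exists → not checkmate.

no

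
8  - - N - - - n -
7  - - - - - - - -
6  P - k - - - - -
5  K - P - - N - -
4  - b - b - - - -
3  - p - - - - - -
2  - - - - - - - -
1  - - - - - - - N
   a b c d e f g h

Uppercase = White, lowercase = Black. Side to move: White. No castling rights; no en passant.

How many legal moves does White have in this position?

2

White to move; king on a5.
In check: yes, from the black bishop on b4.
Legal moves: Kxb4, Ka4.
Count: 2.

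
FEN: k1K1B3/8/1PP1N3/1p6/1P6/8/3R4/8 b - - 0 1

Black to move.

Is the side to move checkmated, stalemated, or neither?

Black to move; black king on a8.
In check: no.
King squares — a7: attacked by Pb6; b7: attacked by Pc6; b8: attacked by Kc8.
Legal moves for Black: none.
Not in check and no legal moves → stalemate.

stalemate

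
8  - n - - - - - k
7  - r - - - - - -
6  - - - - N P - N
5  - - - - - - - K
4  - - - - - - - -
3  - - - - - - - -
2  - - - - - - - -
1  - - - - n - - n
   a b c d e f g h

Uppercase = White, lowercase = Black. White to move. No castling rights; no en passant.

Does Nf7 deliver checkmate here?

After Nf7: black king on h8; in check: yes, from the white knight on f7.
Black has 3 legal replies: Kg8, Kh7, Rxf7.
In check but a legal move exists → not checkmate.

no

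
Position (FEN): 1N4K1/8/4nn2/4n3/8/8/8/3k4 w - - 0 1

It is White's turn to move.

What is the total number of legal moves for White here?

White to move; king on g8.
In check: yes, from the black knight on f6.
Legal moves: Kh8.
Count: 1.

1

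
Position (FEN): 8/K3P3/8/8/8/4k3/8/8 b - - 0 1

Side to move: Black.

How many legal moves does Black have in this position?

Black to move; king on e3.
In check: no.
Legal moves: Kf4, Ke4, Kd4, Kf3, Kd3, Kf2, Ke2, Kd2.
Count: 8.

8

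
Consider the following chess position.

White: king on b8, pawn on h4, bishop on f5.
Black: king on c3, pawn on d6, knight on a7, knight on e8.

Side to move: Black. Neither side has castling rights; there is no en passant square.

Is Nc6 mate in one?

no

After Nc6: white king on b8; in check: yes, from the black knight on c6.
White has 3 legal replies: Kc8, Ka8, Kb7.
In check but a legal move exists → not checkmate.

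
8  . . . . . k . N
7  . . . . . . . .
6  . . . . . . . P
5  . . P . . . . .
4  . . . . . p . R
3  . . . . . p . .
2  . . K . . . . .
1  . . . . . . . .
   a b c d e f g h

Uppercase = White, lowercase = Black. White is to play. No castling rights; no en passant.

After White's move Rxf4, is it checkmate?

no

After Rxf4: black king on f8; in check: yes, from the white rook on f4.
Black has 3 legal replies: Kg8, Ke8, Ke7.
In check but a legal move exists → not checkmate.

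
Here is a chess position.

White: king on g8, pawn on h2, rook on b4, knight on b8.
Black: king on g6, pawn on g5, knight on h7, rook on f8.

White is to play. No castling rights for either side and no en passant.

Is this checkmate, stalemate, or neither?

checkmate

White to move; white king on g8.
In check: yes, from the black rook on f8.
King squares — f7: attacked by Kg6; g7: attacked by Kg6; h7: attacked by Kg6; f8: attacked by Nh7; h8: attacked by Rf8.
Legal moves for White: none.
In check with no legal moves → checkmate.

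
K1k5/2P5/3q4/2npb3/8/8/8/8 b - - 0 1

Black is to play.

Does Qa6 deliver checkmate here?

After Qa6: white king on a8; in check: yes, from the black queen on a6.
King squares — a7: attacked by Qa6; b7: attacked by Nc5; b8: attacked by Kc8.
White has no legal moves → checkmate.

yes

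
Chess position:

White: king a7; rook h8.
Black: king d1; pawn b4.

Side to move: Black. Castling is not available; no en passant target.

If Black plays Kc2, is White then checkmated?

After Kc2: white king on a7; in check: no.
White is not in check, so this cannot be checkmate.

no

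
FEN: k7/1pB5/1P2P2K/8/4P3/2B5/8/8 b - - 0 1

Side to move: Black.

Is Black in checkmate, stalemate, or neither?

stalemate

Black to move; black king on a8.
In check: no.
King squares — a7: attacked by Pb6; b7: own pawn; b8: attacked by Bc7.
Legal moves for Black: none.
Not in check and no legal moves → stalemate.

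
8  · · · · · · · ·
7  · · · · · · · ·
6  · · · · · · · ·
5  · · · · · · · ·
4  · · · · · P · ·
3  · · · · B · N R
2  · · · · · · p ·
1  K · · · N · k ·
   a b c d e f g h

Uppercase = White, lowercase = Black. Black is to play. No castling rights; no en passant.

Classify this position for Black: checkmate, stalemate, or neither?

checkmate

Black to move; black king on g1.
In check: yes, from the white bishop on e3.
King squares — f1: attacked by Ng3; h1: attacked by Ng3; f2: attacked by Be3; g2: own pawn; h2: attacked by Rh3.
Legal moves for Black: none.
In check with no legal moves → checkmate.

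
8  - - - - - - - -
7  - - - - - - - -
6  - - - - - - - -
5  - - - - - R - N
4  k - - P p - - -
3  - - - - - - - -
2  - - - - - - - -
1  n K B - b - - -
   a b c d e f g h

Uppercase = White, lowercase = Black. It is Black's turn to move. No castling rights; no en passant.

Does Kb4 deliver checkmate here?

no

After Kb4: white king on b1; in check: no.
White is not in check, so this cannot be checkmate.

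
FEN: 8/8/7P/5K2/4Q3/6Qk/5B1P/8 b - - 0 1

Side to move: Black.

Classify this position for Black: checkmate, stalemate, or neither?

Black to move; black king on h3.
In check: yes, from the white queen on g3.
King squares — g2: attacked by Qg3; h2: attacked by Qg3; g3: attacked by Bf2; g4: attacked by Qg3; h4: attacked by Qg3.
Legal moves for Black: none.
In check with no legal moves → checkmate.

checkmate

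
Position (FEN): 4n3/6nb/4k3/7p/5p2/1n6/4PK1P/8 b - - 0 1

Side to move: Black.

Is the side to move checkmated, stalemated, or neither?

Black to move; black king on e6.
In check: no.
Legal moves for Black include: Nc7, Nf6, Nd6, Bg8, Bg6, Bf5, Be4, Bd3, Bc2, Bb1, Nf5, Kf7, Ke7, Kd7, Kf6, Kd6, Kf5, Ke5, ... (list truncated; more exist).
Black has legal moves and is not in check → neither.

neither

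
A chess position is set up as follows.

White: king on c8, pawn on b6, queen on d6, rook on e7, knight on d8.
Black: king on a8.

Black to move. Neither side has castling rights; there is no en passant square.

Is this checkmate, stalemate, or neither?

Black to move; black king on a8.
In check: no.
King squares — a7: attacked by Pb6; b7: attacked by Re7; b8: attacked by Qd6.
Legal moves for Black: none.
Not in check and no legal moves → stalemate.

stalemate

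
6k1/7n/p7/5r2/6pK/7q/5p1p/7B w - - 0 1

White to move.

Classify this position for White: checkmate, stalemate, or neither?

White to move; white king on h4.
In check: yes, from the black queen on h3.
King squares — g3: attacked by Qh3; h3: attacked by Pg4; g4: attacked by Qh3; g5: attacked by Rf5; h5: attacked by Qh3.
Legal moves for White: none.
In check with no legal moves → checkmate.

checkmate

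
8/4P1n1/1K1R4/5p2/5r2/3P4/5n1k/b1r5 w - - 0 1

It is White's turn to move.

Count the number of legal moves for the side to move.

19

White to move; king on b6.
In check: no.
Legal moves: Rd8, Rd7, Rh6+, Rg6, Rf6, Re6, Rc6, Rd5, Rd4, Kb7, Ka7, Ka6, Kb5, Ka5, e8=Q, e8=R, e8=B, e8=N, d4.
Count: 19.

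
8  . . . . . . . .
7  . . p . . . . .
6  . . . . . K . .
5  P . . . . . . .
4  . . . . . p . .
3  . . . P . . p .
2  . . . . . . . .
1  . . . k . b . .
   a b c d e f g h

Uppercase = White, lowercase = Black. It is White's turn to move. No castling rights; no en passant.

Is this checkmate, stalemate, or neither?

White to move; white king on f6.
In check: no.
Legal moves for White: Kg7, Kf7, Ke7, Kg6, Ke6, Kg5, Kf5, Ke5, a6, d4.
White has 10 legal moves and is not in check → neither.

neither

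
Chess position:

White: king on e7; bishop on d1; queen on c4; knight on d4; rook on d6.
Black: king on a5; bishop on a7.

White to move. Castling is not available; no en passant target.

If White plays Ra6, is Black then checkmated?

yes

After Ra6: black king on a5; in check: yes, from the white rook on a6.
King squares — a4: attacked by Bd1; b4: attacked by Qc4; b5: attacked by Qc4; a6: attacked by Qc4; b6: attacked by Ra6.
Black has no legal moves → checkmate.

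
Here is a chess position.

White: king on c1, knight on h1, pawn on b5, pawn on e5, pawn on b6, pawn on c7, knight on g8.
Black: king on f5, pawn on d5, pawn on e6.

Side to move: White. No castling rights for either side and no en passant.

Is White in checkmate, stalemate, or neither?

White to move; white king on c1.
In check: no.
Legal moves for White: Ne7+, Nh6+, Nf6, Ng3+, Nf2, Kd2, Kc2, Kb2, Kd1, Kb1, c8=Q, c8=R, c8=B, c8=N, b7.
White has 15 legal moves and is not in check → neither.

neither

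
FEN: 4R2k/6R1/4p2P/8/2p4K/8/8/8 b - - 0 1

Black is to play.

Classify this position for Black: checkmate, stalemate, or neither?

Black to move; black king on h8.
In check: yes, from the white rook on e8.
King squares — g7: attacked by Ph6; h7: attacked by Rg7; g8: attacked by Rg7.
Legal moves for Black: none.
In check with no legal moves → checkmate.

checkmate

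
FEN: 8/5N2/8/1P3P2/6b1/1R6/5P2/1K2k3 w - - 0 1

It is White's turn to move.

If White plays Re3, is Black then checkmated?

no

After Re3: black king on e1; in check: yes, from the white rook on e3.
Black has 5 legal replies: Kxf2, Kd2, Kf1, Kd1, Be2.
In check but a legal move exists → not checkmate.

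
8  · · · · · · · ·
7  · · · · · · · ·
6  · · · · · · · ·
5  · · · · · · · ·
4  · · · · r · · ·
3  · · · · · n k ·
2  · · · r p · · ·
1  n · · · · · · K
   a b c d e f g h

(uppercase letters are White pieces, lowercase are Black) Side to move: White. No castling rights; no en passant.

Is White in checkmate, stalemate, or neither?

White to move; white king on h1.
In check: no.
King squares — g1: attacked by Nf3; g2: attacked by Kg3; h2: attacked by Nf3.
Legal moves for White: none.
Not in check and no legal moves → stalemate.

stalemate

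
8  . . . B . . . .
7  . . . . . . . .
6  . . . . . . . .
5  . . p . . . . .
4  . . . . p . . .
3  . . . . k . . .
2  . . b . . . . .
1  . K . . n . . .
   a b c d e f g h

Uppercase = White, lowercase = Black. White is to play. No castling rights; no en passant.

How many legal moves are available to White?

4

White to move; king on b1.
In check: yes, from the black bishop on c2.
Legal moves: Kb2, Ka2, Kc1, Ka1.
Count: 4.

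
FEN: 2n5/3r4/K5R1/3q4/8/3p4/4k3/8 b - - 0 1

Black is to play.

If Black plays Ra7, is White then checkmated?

yes

After Ra7: white king on a6; in check: yes, from the black rook on a7.
King squares — a5: attacked by Qd5; b5: attacked by Qd5; b6: attacked by Nc8; a7: attacked by Nc8; b7: attacked by Qd5.
White has no legal moves → checkmate.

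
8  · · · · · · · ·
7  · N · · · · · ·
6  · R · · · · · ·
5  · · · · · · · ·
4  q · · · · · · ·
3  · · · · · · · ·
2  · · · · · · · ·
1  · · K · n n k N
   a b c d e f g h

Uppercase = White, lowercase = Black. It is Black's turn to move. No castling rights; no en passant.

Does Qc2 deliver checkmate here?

After Qc2: white king on c1; in check: yes, from the black queen on c2.
King squares — b1: attacked by Qc2; d1: attacked by Qc2; b2: attacked by Qc2; c2: attacked by Ne1; d2: attacked by Nf1.
White has no legal moves → checkmate.

yes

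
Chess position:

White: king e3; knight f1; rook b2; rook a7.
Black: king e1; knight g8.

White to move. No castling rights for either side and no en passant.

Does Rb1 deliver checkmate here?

After Rb1: black king on e1; in check: yes, from the white rook on b1.
King squares — d1: attacked by Rb1; f1: attacked by Rb1; d2: attacked by Nf1; e2: attacked by Ke3; f2: attacked by Ke3.
Black has no legal moves → checkmate.

yes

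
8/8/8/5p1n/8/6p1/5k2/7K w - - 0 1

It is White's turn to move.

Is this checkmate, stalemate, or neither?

stalemate

White to move; white king on h1.
In check: no.
King squares — g1: attacked by Kf2; g2: attacked by Kf2; h2: attacked by Pg3.
Legal moves for White: none.
Not in check and no legal moves → stalemate.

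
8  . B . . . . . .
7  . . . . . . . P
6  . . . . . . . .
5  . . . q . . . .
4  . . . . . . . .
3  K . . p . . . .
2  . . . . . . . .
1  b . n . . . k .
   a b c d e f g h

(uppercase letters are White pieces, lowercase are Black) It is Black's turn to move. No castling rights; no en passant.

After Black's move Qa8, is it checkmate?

After Qa8: white king on a3; in check: yes, from the black queen on a8.
White has 2 legal replies: Kb4, Ba7+.
In check but a legal move exists → not checkmate.

no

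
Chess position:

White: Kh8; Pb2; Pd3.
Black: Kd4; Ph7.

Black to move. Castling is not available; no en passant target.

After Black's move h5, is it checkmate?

After h5: white king on h8; in check: no.
White is not in check, so this cannot be checkmate.

no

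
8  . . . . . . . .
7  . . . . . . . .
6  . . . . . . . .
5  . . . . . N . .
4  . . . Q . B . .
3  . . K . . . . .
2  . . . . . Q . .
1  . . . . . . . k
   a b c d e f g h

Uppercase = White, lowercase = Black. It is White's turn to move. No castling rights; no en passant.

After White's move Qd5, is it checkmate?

After Qd5: black king on h1; in check: yes, from the white queen on d5.
King squares — g1: attacked by Qf2; g2: attacked by Qf2; h2: attacked by Qf2.
Black has no legal moves → checkmate.

yes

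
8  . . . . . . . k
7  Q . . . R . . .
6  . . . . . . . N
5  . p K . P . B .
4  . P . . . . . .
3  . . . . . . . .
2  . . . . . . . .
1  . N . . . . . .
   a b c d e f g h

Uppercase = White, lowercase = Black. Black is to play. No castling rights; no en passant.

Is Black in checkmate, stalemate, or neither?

stalemate

Black to move; black king on h8.
In check: no.
King squares — g7: attacked by Re7; h7: attacked by Re7; g8: attacked by Nh6.
Legal moves for Black: none.
Not in check and no legal moves → stalemate.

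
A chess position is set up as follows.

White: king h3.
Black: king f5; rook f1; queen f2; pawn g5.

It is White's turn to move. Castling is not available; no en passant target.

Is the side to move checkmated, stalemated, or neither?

White to move; white king on h3.
In check: no.
King squares — g2: attacked by Qf2; h2: attacked by Qf2; g3: attacked by Qf2; g4: attacked by Kf5; h4: attacked by Qf2.
Legal moves for White: none.
Not in check and no legal moves → stalemate.

stalemate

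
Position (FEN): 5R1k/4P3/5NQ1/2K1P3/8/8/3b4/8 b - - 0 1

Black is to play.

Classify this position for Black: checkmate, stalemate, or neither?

checkmate

Black to move; black king on h8.
In check: yes, from the white rook on f8.
King squares — g7: attacked by Qg6; h7: attacked by Nf6; g8: attacked by Nf6.
Legal moves for Black: none.
In check with no legal moves → checkmate.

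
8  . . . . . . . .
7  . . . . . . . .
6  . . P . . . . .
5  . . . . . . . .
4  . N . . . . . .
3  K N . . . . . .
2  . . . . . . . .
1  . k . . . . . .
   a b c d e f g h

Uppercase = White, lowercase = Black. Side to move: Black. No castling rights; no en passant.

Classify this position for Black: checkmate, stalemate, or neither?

stalemate

Black to move; black king on b1.
In check: no.
King squares — a1: attacked by Nb3; c1: attacked by Nb3; a2: attacked by Ka3; b2: attacked by Ka3; c2: attacked by Nb4.
Legal moves for Black: none.
Not in check and no legal moves → stalemate.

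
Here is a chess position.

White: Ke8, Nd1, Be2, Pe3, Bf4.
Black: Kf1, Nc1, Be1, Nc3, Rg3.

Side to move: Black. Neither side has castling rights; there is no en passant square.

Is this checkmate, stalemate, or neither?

neither

Black to move; black king on f1.
In check: yes, from the white bishop on e2.
King squares — e1: own bishop; g1: available; e2: available; f2: attacked by Nd1; g2: available.
Legal moves for Black: Kg2, Kxe2, Kg1, N3xe2, N1xe2.
Black is in check but has 5 legal moves → neither.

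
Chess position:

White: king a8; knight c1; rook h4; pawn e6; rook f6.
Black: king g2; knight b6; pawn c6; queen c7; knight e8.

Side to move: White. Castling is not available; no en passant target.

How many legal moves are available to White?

0

White to move; king on a8.
In check: yes, from the black knight on b6.
Legal moves: none.
Count: 0.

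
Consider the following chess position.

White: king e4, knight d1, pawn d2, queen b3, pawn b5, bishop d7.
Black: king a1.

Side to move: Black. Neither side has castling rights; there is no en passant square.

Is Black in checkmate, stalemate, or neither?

Black to move; black king on a1.
In check: no.
King squares — b1: attacked by Qb3; a2: attacked by Qb3; b2: attacked by Nd1.
Legal moves for Black: none.
Not in check and no legal moves → stalemate.

stalemate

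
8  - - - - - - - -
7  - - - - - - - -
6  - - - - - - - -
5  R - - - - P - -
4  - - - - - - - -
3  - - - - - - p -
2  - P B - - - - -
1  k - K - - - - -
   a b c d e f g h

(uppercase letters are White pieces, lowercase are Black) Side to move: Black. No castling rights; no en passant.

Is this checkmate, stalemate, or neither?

Black to move; black king on a1.
In check: yes, from the white rook on a5.
King squares — b1: attacked by Kc1; a2: attacked by Ra5; b2: attacked by Kc1.
Legal moves for Black: none.
In check with no legal moves → checkmate.

checkmate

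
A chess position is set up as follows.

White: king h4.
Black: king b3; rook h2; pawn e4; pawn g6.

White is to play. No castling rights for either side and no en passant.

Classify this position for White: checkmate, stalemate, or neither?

White to move; white king on h4.
In check: yes, from the black rook on h2.
King squares — g3: available; h3: attacked by Rh2; g4: available; g5: available; h5: attacked by Rh2.
Legal moves for White: Kg5, Kg4, Kg3.
White is in check but has 3 legal moves → neither.

neither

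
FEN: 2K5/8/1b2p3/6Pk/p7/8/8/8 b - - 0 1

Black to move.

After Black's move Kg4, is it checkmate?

After Kg4: white king on c8; in check: no.
White is not in check, so this cannot be checkmate.

no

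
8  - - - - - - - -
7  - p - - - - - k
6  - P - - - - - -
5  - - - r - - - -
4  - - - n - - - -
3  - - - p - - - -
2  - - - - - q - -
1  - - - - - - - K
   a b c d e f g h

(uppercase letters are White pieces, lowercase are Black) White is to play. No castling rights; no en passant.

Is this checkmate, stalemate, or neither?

stalemate

White to move; white king on h1.
In check: no.
King squares — g1: attacked by Qf2; g2: attacked by Qf2; h2: attacked by Qf2.
Legal moves for White: none.
Not in check and no legal moves → stalemate.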